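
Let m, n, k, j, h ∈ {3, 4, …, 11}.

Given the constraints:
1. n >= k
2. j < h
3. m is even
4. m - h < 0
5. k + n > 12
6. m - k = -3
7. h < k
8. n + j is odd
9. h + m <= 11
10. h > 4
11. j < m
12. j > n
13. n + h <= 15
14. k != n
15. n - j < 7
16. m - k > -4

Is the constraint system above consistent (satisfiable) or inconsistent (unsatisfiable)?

Constraints 1, 4, 7, 11, and 12 give k ≤ n, n < j, j < m, m < h, h < k. Chaining: k ≤ n < j < m < h < k, which forces k < k — impossible.

Unsatisfiable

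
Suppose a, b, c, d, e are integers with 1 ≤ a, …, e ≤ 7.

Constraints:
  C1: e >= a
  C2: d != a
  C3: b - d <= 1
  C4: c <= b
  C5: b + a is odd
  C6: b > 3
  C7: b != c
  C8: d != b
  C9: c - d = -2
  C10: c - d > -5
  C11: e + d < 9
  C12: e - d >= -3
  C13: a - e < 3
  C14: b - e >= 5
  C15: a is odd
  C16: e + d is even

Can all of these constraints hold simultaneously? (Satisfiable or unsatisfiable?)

Unsatisfiable

Constraints 3, 12, and 14 give e − d ≥ -3, d − b ≥ -1, b − e ≥ 5.
Adding all 3 inequalities: the left sides telescope to 0, and the right sides sum to (-3) + (-1) + 5 = 1. So 0 ≥ 1, which is false.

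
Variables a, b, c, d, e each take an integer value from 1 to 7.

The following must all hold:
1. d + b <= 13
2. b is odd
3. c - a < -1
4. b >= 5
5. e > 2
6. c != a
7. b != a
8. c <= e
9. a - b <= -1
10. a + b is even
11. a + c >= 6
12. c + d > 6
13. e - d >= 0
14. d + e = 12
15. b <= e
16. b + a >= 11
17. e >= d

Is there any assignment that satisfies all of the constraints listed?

Satisfiable

The assignment a = 5, b = 7, c = 2, d = 5, e = 7 works:
  constraint 1 holds since d + b = 12.
  constraint 3 holds since c - a = -3.
The rest check out directly.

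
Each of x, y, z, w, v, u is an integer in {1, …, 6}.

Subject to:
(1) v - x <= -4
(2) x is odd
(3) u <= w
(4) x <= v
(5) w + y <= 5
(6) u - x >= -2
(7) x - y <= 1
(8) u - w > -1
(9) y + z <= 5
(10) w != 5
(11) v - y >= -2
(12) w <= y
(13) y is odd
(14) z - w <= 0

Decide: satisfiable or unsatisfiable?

Constraints 1, 7, and 11 give v − y ≥ -2, y − x ≥ -1, x − v ≥ 4.
Adding all 3 inequalities: the left sides telescope to 0, and the right sides sum to (-2) + (-1) + 4 = 1. So 0 ≥ 1, which is false.

Unsatisfiable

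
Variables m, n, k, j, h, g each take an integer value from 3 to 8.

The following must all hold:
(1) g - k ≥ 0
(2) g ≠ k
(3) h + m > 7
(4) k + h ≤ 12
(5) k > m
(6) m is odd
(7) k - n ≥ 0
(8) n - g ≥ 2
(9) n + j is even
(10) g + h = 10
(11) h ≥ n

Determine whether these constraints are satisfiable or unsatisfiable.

Constraints 1, 7, and 8 give g − k ≥ 0, k − n ≥ 0, n − g ≥ 2.
Adding all 3 inequalities: the left sides telescope to 0, and the right sides sum to 0 + 0 + 2 = 2. So 0 ≥ 2, which is false.

Unsatisfiable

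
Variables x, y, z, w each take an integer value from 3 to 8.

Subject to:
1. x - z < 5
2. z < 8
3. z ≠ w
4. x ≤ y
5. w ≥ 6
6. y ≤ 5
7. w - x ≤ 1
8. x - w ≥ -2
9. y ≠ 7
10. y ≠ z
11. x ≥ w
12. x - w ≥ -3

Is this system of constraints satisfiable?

From constraints 5 and 11: x ≥ w and w ≥ 6, so x ≥ 6. From constraints 4 and 6: x ≤ y and y ≤ 5, so x ≤ 5. But 5 < 6, so no value of x works.

Unsatisfiable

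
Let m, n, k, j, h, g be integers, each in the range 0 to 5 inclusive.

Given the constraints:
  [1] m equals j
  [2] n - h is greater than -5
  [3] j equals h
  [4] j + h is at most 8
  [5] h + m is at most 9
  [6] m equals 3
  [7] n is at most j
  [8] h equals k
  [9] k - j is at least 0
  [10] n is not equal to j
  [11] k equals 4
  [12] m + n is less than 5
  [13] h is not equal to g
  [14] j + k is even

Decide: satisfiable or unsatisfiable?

Unsatisfiable

Constraint 6 fixes m = 3 and constraint 11 fixes k = 4. Constraints 1, 3, and 8 give m = j = h = k, so m = k. But 3 ≠ 4 — contradiction.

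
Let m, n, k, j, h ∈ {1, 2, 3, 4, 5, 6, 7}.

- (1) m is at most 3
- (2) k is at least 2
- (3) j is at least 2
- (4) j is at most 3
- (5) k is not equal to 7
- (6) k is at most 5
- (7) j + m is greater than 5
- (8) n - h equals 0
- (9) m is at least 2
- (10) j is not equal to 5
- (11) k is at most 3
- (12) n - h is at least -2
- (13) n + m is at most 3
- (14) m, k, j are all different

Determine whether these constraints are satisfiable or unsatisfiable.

Constraints 1, 2, 3, 4, 9, and 11 confine each of m, k, j to the 2 values {2, 3}.
Constraint 14 requires all 3 of them to be distinct, but only 2 values are available — impossible by the pigeonhole principle.

Unsatisfiable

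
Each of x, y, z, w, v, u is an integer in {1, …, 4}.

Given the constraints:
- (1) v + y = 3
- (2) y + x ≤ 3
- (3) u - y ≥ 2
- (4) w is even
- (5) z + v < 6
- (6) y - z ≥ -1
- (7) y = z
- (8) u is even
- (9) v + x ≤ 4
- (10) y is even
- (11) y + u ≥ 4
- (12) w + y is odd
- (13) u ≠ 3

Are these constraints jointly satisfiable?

Unsatisfiable

Constraint 4 makes w even and constraint 10 makes y even, so w + y must be even. Constraint 12 says w + y is odd — contradiction.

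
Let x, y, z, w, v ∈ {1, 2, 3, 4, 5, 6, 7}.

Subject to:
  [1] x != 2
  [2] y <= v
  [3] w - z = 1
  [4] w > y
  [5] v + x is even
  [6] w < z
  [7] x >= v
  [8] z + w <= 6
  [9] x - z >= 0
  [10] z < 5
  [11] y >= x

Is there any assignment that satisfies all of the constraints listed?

Constraints 4, 6, 9, and 11 give x ≤ y, y < w, w < z, z ≤ x. Chaining: x ≤ y < w < z ≤ x, which forces x < x — impossible.

Unsatisfiable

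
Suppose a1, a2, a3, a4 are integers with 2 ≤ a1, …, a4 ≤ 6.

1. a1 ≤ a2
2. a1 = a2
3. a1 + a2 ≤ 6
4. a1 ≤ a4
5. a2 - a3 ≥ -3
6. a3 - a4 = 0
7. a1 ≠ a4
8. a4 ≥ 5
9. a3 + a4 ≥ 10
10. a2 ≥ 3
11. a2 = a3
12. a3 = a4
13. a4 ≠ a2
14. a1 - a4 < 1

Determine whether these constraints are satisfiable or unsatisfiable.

Unsatisfiable

From constraints 2, 11, and 12, a1 = a2 = a3 = a4, so a1 = a4. But constraint 7 says a1 ≠ a4. Contradiction.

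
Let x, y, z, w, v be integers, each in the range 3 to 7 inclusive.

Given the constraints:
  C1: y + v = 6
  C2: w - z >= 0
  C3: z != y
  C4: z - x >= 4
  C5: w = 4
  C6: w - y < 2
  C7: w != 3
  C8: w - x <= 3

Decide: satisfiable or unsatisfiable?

Constraints 2, 4, and 8 give x − w ≥ -3, w − z ≥ 0, z − x ≥ 4.
Adding all 3 inequalities: the left sides telescope to 0, and the right sides sum to (-3) + 0 + 4 = 1. So 0 ≥ 1, which is false.

Unsatisfiable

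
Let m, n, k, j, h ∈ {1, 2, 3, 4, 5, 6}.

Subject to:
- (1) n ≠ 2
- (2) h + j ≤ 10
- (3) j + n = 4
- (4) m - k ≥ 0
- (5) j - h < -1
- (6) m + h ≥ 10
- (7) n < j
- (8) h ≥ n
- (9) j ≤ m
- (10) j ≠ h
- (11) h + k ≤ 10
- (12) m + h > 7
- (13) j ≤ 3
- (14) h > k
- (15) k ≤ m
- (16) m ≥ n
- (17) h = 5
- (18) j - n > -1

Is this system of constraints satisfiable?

The assignment m = 5, n = 1, k = 3, j = 3, h = 5 works:
  constraint 2 holds since h + j = 8.
  constraint 3 holds since j + n = 4.
  constraint 4 holds since m - k = 2.
The rest check out directly.

Satisfiable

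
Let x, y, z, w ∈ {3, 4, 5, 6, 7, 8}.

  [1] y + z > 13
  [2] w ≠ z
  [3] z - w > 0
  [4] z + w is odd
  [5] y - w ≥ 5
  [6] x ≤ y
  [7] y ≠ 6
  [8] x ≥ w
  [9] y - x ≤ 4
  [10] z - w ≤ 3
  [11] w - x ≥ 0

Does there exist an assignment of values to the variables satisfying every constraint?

Constraints 5, 9, and 11 give w − x ≥ 0, x − y ≥ -4, y − w ≥ 5.
Adding all 3 inequalities: the left sides telescope to 0, and the right sides sum to 0 + (-4) + 5 = 1. So 0 ≥ 1, which is false.

Unsatisfiable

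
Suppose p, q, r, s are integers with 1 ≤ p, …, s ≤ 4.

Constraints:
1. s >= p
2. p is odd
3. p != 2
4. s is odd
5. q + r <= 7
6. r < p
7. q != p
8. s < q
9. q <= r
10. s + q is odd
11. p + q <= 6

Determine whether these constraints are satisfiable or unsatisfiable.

Unsatisfiable

Constraints 1, 6, 8, and 9 give p ≤ s, s < q, q ≤ r, r < p. Chaining: p ≤ s < q ≤ r < p, which forces p < p — impossible.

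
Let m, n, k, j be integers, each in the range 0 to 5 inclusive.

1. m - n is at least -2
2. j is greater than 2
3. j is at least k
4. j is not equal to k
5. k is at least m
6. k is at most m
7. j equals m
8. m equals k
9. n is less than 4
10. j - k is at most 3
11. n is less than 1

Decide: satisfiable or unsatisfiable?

Unsatisfiable

From constraints 7 and 8, j = m = k, so j = k. But constraint 4 says j ≠ k. Contradiction.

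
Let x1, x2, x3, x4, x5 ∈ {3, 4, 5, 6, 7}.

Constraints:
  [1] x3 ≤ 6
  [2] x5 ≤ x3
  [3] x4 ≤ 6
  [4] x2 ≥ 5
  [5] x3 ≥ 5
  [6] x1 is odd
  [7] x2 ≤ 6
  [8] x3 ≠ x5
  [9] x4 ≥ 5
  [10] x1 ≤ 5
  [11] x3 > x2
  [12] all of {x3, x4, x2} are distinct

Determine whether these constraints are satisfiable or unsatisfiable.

Unsatisfiable

Constraints 1, 3, 4, 5, 7, and 9 confine each of x3, x4, x2 to the 2 values {5, 6}.
Constraint 12 requires all 3 of them to be distinct, but only 2 values are available — impossible by the pigeonhole principle.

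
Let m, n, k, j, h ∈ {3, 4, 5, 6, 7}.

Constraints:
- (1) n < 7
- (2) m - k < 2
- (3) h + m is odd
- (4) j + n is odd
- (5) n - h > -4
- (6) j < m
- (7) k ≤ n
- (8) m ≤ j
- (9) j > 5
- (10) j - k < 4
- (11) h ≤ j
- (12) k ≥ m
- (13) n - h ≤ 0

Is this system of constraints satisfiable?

Constraints 6, 7, 11, 12, and 13 give m ≤ k, k ≤ n, n ≤ h, h ≤ j, j < m. Chaining: m ≤ k ≤ n ≤ h ≤ j < m, which forces m < m — impossible.

Unsatisfiable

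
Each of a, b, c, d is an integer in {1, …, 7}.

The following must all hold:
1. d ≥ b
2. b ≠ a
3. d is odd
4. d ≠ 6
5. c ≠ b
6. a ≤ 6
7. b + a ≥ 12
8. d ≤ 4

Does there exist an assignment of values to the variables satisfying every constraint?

Unsatisfiable

From constraints 1 and 8: b ≤ d ≤ 4. From constraint 6: a ≤ 6. Hence b + a ≤ 10. But constraint 7 requires b + a ≥ 12, and 12 > 10. Contradiction.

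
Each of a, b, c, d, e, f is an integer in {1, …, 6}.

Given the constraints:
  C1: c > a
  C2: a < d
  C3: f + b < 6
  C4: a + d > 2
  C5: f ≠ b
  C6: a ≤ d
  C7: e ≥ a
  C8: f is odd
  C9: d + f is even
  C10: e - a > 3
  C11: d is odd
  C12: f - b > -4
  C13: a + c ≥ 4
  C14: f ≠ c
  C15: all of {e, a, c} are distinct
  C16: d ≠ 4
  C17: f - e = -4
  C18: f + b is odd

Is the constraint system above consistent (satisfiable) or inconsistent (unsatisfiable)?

Satisfiable

Setting (a, b, c, d, e, f) = (1, 2, 4, 3, 5, 1) satisfies everything: constraint 3: f + b = 3; constraint 4: a + d = 4, and the others follow.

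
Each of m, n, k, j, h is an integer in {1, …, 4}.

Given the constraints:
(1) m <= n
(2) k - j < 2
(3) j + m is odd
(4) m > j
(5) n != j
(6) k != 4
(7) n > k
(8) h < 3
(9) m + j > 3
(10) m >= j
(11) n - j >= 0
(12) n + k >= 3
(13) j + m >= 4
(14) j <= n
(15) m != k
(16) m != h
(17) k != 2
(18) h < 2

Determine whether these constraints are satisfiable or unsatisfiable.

Satisfiable

Try m = 3, n = 3, k = 1, j = 2, h = 1.
Check constraint 2: k - j = -1; constraint 9: m + j = 5; constraint 11: n - j = 1. The remaining constraints are straightforward to verify.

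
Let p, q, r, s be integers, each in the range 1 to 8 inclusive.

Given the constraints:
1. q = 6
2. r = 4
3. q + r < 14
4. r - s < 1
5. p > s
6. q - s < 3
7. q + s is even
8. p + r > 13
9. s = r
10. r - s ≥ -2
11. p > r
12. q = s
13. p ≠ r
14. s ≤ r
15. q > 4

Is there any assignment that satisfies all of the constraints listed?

Constraint 1 fixes q = 6 and constraint 2 fixes r = 4. Constraints 9 and 12 give q = s = r, so q = r. But 6 ≠ 4 — contradiction.

Unsatisfiable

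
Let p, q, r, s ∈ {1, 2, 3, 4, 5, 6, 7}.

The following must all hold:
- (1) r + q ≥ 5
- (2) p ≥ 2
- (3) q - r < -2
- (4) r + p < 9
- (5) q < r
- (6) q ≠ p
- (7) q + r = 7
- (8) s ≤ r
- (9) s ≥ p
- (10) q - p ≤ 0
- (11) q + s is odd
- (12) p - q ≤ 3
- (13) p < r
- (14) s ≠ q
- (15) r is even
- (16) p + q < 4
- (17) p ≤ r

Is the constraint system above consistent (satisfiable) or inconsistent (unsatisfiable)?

One satisfying assignment is p = 2, q = 1, r = 6, s = 6.
For the less obvious constraints — constraint 1: r + q = 7; constraint 3: q - r = -5; constraint 4: r + p = 8 — and the others hold by inspection.

Satisfiable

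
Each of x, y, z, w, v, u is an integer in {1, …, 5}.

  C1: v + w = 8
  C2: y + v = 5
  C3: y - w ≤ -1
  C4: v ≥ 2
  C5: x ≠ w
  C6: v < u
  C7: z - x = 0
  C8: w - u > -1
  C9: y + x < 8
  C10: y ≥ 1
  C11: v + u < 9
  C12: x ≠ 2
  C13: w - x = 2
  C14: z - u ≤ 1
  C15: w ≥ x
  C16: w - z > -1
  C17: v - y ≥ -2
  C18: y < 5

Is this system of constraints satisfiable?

Setting (x, y, z, w, v, u) = (3, 2, 3, 5, 3, 5) satisfies everything: constraint 1: v + w = 8; constraint 2: y + v = 5; constraint 3: y - w = -3, and the others follow.

Satisfiable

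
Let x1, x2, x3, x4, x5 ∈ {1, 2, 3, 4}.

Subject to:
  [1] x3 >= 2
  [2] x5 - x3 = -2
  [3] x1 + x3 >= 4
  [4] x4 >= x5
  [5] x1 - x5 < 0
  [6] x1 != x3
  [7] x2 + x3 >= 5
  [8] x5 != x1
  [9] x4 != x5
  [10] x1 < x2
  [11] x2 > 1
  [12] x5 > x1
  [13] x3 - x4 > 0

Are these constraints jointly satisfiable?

Satisfiable

Setting (x1, x2, x3, x4, x5) = (1, 2, 4, 3, 2) satisfies everything: constraint 2: x5 - x3 = -2; constraint 3: x1 + x3 = 5; constraint 5: x1 - x5 = -1, and the others follow.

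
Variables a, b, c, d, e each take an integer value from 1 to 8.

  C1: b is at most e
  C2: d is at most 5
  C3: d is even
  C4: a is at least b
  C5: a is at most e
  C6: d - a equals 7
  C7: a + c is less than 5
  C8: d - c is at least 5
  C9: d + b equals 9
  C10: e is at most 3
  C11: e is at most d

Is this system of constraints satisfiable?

Unsatisfiable

From constraint 2: d ≤ 5. From constraints 1 and 10: b ≤ e ≤ 3. Hence d + b ≤ 8. But constraint 9 requires d + b = 9, and 9 > 8. Contradiction.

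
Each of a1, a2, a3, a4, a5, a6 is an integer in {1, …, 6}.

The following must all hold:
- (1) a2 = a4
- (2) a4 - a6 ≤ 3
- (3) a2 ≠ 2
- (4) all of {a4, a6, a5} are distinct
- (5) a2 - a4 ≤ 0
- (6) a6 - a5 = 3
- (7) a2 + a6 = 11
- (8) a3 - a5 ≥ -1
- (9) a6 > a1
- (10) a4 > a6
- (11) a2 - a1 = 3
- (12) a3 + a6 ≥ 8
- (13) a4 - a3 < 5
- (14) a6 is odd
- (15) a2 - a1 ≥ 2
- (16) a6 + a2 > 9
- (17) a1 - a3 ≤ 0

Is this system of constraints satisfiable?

Satisfiable

Setting (a1, a2, a3, a4, a5, a6) = (3, 6, 3, 6, 2, 5) satisfies everything: constraint 2: a4 - a6 = 1; constraint 5: a2 - a4 = 0; constraint 6: a6 - a5 = 3, and the others follow.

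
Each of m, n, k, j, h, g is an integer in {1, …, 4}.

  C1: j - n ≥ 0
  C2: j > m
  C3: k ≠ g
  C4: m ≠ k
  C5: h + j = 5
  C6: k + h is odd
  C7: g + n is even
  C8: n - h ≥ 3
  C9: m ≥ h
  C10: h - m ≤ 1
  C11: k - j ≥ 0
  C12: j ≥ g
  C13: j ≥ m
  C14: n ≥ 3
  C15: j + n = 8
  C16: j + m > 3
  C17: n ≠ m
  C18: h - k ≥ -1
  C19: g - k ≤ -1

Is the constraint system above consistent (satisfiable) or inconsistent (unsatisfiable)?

Unsatisfiable

Constraints 1, 8, 11, and 18 give h − k ≥ -1, k − j ≥ 0, j − n ≥ 0, n − h ≥ 3.
Adding all 4 inequalities: the left sides telescope to 0, and the right sides sum to (-1) + 0 + 0 + 3 = 2. So 0 ≥ 2, which is false.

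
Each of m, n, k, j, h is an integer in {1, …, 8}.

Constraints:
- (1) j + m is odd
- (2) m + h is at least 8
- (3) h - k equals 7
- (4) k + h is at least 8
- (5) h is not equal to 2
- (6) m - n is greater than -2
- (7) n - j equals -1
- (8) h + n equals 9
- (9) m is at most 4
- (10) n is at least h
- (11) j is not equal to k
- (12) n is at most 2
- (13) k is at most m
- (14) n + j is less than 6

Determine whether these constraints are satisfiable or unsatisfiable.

Unsatisfiable

From constraint 9: m ≤ 4. From constraints 10 and 12: h ≤ n ≤ 2. Hence m + h ≤ 6. But constraint 2 requires m + h ≥ 8, and 8 > 6. Contradiction.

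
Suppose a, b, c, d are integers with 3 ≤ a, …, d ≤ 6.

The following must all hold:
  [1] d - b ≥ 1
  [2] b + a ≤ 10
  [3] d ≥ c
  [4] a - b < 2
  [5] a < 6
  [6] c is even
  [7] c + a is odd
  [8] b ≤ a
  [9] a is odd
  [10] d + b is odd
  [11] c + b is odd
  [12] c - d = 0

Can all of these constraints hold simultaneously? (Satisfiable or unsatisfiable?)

Take a = 5, b = 5, c = 6, d = 6. Then constraint 1: d - b = 1; constraint 2: b + a = 10; constraint 4: a - b = 0, and every other listed constraint is also met.

Satisfiable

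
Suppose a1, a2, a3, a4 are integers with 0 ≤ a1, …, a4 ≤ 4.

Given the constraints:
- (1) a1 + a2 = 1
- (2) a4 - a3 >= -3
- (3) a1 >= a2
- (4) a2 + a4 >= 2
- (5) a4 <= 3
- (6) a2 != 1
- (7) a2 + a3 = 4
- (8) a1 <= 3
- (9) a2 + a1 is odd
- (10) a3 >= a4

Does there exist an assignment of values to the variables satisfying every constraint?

Satisfiable

The assignment a1 = 1, a2 = 0, a3 = 4, a4 = 2 works:
  constraint 1 holds since a1 + a2 = 1.
  constraint 2 holds since a4 - a3 = -2.
  constraint 4 holds since a2 + a4 = 2.
The rest check out directly.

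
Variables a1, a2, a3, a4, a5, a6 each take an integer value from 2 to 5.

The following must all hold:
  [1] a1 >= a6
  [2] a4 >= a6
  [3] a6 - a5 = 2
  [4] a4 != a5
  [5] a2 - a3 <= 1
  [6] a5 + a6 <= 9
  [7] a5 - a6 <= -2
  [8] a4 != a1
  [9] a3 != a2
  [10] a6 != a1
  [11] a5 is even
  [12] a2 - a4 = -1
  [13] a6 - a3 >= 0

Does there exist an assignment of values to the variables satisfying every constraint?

Take a1 = 5, a2 = 3, a3 = 2, a4 = 4, a5 = 2, a6 = 4. Then constraint 3: a6 - a5 = 2; constraint 5: a2 - a3 = 1, and every other listed constraint is also met.

Satisfiable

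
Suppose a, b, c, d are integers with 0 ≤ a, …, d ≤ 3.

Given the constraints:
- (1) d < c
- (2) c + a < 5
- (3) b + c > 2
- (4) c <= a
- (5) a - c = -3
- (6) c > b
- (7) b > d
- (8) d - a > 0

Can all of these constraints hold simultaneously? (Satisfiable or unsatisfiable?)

Constraints 4, 6, 7, and 8 give c ≤ a, a < d, d < b, b < c. Chaining: c ≤ a < d < b < c, which forces c < c — impossible.

Unsatisfiable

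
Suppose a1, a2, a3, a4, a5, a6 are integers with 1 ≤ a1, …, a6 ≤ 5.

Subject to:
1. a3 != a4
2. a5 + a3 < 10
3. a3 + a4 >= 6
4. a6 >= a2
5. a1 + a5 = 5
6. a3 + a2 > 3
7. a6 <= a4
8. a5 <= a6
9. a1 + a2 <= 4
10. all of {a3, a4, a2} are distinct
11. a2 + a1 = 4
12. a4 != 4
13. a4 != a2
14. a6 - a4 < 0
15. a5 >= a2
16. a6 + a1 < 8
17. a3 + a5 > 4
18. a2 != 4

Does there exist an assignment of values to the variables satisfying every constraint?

Take a1 = 2, a2 = 2, a3 = 4, a4 = 5, a5 = 3, a6 = 4. Then constraint 2: a5 + a3 = 7; constraint 3: a3 + a4 = 9; constraint 5: a1 + a5 = 5, and every other listed constraint is also met.

Satisfiable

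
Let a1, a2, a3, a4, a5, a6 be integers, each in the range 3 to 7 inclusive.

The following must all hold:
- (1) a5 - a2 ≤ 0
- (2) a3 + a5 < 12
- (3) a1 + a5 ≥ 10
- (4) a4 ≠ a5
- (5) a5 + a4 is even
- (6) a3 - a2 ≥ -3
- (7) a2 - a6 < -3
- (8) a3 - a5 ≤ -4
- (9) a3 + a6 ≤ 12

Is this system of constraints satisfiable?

Constraints 1, 6, and 8 give a3 − a2 ≥ -3, a2 − a5 ≥ 0, a5 − a3 ≥ 4.
Adding all 3 inequalities: the left sides telescope to 0, and the right sides sum to (-3) + 0 + 4 = 1. So 0 ≥ 1, which is false.

Unsatisfiable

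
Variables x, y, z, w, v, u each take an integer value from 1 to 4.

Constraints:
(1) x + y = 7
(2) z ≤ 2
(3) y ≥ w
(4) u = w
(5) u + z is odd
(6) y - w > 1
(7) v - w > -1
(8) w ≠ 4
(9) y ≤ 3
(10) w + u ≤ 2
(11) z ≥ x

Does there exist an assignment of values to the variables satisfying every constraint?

Unsatisfiable

From constraints 2 and 11: x ≤ z ≤ 2. From constraint 9: y ≤ 3. Hence x + y ≤ 5. But constraint 1 requires x + y = 7, and 7 > 5. Contradiction.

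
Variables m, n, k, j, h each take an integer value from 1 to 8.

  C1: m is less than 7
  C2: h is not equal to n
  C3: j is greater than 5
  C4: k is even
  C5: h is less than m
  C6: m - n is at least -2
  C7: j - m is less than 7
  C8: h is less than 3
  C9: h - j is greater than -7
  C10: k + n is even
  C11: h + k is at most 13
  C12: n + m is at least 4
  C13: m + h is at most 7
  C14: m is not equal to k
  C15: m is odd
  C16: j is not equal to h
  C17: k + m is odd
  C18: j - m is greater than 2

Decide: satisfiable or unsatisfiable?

Satisfiable

One satisfying assignment is m = 3, n = 4, k = 8, j = 8, h = 2.
For the less obvious constraints — constraint 6: m - n = -1; constraint 7: j - m = 5; constraint 9: h - j = -6 — and the others hold by inspection.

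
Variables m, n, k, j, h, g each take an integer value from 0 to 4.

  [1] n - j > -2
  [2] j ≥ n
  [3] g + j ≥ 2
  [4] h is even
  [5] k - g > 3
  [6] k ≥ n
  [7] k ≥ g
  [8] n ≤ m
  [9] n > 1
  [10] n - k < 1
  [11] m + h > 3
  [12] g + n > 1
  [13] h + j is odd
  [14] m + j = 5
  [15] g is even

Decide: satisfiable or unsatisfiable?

One satisfying assignment is m = 2, n = 2, k = 4, j = 3, h = 4, g = 0.
For the less obvious constraints — constraint 1: n - j = -1; constraint 3: g + j = 3 — and the others hold by inspection.

Satisfiable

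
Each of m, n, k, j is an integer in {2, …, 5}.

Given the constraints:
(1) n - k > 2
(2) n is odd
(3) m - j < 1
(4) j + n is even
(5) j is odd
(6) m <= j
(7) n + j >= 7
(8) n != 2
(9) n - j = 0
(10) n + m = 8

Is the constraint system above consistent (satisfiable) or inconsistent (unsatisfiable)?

Take m = 3, n = 5, k = 2, j = 5. Then constraint 1: n - k = 3; constraint 3: m - j = -2; constraint 7: n + j = 10, and every other listed constraint is also met.

Satisfiable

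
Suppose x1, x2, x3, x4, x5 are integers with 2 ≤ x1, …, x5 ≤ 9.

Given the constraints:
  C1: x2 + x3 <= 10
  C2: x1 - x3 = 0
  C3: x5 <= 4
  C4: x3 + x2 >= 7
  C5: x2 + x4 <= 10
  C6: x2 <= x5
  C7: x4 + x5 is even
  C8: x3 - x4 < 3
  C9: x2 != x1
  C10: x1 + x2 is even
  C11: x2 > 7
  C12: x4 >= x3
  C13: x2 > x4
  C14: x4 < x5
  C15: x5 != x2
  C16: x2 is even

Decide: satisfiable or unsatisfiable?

From constraint 11: x2 ≥ 8. From constraints 3 and 6: x2 ≤ x5 and x5 ≤ 4, so x2 ≤ 4. But 4 < 8, so no value of x2 works.

Unsatisfiable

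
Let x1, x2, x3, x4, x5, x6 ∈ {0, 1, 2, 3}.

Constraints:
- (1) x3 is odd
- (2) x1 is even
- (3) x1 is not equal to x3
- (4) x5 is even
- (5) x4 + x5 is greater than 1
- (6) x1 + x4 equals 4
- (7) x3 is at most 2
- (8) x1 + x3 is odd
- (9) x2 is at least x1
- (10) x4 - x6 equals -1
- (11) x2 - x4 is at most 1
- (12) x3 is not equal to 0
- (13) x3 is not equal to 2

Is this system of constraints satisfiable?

Satisfiable

The assignment x1 = 2, x2 = 3, x3 = 1, x4 = 2, x5 = 0, x6 = 3 works:
  constraint 5 holds since x4 + x5 = 2.
  constraint 6 holds since x1 + x4 = 4.
  constraint 10 holds since x4 - x6 = -1.
The rest check out directly.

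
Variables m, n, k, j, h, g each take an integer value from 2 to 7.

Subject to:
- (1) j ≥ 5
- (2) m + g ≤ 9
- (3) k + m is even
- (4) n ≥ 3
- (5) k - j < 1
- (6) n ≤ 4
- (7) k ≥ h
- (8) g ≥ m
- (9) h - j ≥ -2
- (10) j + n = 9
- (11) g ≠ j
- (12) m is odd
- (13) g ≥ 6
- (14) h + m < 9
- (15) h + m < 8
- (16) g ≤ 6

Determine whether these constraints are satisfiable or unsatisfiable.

Try m = 3, n = 4, k = 5, j = 5, h = 4, g = 6.
Check constraint 2: m + g = 9; constraint 5: k - j = 0; constraint 9: h - j = -1. The remaining constraints are straightforward to verify.

Satisfiable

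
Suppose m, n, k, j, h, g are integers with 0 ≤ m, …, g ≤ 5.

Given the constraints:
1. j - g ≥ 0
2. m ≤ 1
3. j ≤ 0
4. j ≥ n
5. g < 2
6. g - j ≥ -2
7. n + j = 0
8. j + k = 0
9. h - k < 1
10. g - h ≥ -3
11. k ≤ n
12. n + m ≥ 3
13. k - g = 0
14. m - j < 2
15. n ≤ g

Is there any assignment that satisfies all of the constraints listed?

Unsatisfiable

From constraints 3 and 4: n ≤ j ≤ 0. From constraint 2: m ≤ 1. Hence n + m ≤ 1. But constraint 12 requires n + m ≥ 3, and 3 > 1. Contradiction.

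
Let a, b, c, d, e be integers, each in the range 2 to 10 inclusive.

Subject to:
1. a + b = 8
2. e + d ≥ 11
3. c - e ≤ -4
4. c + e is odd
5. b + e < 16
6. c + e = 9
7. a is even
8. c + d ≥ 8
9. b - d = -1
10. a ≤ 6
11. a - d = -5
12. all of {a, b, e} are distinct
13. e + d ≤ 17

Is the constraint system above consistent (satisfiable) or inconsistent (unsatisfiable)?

Setting (a, b, c, d, e) = (2, 6, 2, 7, 7) satisfies everything: constraint 1: a + b = 8; constraint 2: e + d = 14; constraint 3: c - e = -5, and the others follow.

Satisfiable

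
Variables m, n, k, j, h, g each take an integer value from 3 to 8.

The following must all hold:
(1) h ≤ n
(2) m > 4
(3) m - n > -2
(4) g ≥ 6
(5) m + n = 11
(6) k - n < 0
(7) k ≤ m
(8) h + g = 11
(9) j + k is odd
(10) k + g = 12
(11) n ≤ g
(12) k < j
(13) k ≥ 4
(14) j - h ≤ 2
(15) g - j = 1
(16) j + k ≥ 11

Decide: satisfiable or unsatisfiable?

Satisfiable

One satisfying assignment is m = 5, n = 6, k = 5, j = 6, h = 4, g = 7.
For the less obvious constraints — constraint 3: m - n = -1; constraint 5: m + n = 11; constraint 6: k - n = -1 — and the others hold by inspection.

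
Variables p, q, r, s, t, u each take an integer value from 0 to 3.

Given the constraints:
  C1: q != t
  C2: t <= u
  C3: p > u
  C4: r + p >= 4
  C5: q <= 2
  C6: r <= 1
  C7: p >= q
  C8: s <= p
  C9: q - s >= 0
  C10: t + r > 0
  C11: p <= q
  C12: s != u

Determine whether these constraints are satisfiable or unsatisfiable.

From constraint 6: r ≤ 1. From constraints 5 and 11: p ≤ q ≤ 2. Hence r + p ≤ 3. But constraint 4 requires r + p ≥ 4, and 4 > 3. Contradiction.

Unsatisfiable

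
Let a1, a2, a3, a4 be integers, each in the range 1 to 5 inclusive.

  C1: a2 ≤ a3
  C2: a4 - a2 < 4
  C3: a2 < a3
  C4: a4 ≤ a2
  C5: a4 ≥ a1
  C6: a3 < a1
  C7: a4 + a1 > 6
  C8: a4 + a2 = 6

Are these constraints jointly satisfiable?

Constraints 3, 4, 5, and 6 give a3 < a1, a1 ≤ a4, a4 ≤ a2, a2 < a3. Chaining: a3 < a1 ≤ a4 ≤ a2 < a3, which forces a3 < a3 — impossible.

Unsatisfiable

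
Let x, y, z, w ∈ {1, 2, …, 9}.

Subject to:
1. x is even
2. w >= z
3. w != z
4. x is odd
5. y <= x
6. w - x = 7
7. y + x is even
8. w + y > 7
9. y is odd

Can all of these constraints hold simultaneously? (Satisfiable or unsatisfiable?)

Constraint 9 makes y odd and constraint 1 makes x even, so y + x must be odd. Constraint 7 says y + x is even — contradiction.

Unsatisfiable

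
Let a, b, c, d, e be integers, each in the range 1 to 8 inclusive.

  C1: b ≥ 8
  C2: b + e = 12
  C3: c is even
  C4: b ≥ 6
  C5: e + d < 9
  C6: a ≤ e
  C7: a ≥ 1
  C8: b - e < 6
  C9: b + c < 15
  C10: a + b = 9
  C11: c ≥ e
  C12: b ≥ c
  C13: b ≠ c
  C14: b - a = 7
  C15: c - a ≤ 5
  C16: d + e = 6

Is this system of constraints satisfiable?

Satisfiable

Setting (a, b, c, d, e) = (1, 8, 4, 2, 4) satisfies everything: constraint 2: b + e = 12; constraint 5: e + d = 6; constraint 8: b - e = 4, and the others follow.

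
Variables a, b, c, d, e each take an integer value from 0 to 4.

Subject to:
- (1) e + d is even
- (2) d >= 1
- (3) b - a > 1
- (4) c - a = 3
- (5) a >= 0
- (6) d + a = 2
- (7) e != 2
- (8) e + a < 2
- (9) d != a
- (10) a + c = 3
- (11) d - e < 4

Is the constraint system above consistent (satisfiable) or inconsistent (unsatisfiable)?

The assignment a = 0, b = 3, c = 3, d = 2, e = 0 works:
  constraint 3 holds since b - a = 3.
  constraint 4 holds since c - a = 3.
  constraint 6 holds since d + a = 2.
The rest check out directly.

Satisfiable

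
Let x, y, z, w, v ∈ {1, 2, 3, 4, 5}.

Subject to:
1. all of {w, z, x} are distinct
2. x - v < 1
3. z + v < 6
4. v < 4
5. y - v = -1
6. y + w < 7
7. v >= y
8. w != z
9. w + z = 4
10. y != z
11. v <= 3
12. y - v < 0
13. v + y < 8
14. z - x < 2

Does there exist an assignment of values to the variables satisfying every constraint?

Take x = 2, y = 2, z = 1, w = 3, v = 3. Then constraint 2: x - v = -1; constraint 3: z + v = 4; constraint 5: y - v = -1, and every other listed constraint is also met.

Satisfiable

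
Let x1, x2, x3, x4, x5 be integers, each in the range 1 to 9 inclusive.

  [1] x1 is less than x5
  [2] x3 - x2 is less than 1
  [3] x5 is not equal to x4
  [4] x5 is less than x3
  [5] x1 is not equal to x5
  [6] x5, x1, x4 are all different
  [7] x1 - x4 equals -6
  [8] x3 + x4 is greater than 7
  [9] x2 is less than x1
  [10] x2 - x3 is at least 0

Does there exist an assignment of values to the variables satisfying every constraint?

Constraints 1, 4, 9, and 10 give x3 ≤ x2, x2 < x1, x1 < x5, x5 < x3. Chaining: x3 ≤ x2 < x1 < x5 < x3, which forces x3 < x3 — impossible.

Unsatisfiable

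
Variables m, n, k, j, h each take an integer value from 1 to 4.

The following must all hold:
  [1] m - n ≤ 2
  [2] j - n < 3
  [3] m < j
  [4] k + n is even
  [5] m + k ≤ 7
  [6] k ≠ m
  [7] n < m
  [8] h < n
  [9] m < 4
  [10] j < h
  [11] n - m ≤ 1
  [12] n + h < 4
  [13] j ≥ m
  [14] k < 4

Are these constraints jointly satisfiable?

Constraints 3, 7, 8, and 10 give j < h, h < n, n < m, m < j. Chaining: j < h < n < m < j, which forces j < j — impossible.

Unsatisfiable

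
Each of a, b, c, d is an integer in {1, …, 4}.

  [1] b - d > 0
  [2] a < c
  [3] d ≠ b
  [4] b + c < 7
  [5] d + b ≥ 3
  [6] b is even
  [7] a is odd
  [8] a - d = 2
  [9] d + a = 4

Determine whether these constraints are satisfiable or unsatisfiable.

Satisfiable

Take a = 3, b = 2, c = 4, d = 1. Then constraint 1: b - d = 1; constraint 4: b + c = 6, and every other listed constraint is also met.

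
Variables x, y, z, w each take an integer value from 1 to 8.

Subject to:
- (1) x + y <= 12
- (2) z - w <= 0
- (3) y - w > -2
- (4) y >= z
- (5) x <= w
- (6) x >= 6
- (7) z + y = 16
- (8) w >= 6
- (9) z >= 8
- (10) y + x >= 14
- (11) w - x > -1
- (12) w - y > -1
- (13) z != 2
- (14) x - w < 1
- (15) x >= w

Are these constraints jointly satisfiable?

From constraints 8 and 15: x ≥ w ≥ 6. From constraints 4 and 9: y ≥ z ≥ 8. Hence x + y ≥ 14. But constraint 1 requires x + y ≤ 12, and 12 < 14. Contradiction.

Unsatisfiable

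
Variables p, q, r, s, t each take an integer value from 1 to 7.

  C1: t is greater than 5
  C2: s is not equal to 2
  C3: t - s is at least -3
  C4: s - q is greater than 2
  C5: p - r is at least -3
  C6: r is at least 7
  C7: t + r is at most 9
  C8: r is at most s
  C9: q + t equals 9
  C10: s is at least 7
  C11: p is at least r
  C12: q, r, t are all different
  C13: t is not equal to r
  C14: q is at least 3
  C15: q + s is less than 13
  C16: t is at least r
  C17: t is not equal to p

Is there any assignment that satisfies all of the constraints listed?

From constraint 14: q ≥ 3. From constraints 6 and 16: t ≥ r ≥ 7. Hence q + t ≥ 10. But constraint 9 requires q + t = 9, and 9 < 10. Contradiction.

Unsatisfiable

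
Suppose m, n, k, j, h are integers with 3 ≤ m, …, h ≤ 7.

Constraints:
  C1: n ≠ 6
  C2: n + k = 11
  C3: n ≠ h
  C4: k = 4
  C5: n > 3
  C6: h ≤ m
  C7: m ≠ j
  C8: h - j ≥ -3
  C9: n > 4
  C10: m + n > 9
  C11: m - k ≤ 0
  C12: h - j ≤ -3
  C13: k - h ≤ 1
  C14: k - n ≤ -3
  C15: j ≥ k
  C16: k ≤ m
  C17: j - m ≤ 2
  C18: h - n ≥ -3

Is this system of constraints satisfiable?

Unsatisfiable

Constraints 11, 12, 14, 17, and 18 give m − j ≥ -2, j − h ≥ 3, h − n ≥ -3, n − k ≥ 3, k − m ≥ 0.
Adding all 5 inequalities: the left sides telescope to 0, and the right sides sum to (-2) + 3 + (-3) + 3 + 0 = 1. So 0 ≥ 1, which is false.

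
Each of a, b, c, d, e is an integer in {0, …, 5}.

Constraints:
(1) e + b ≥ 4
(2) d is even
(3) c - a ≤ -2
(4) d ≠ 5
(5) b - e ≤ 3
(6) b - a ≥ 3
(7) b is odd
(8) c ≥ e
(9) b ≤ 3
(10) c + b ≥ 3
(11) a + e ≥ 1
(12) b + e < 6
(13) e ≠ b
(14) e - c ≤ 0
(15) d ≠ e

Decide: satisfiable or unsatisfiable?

Constraints 3, 5, 6, and 14 give a − c ≥ 2, c − e ≥ 0, e − b ≥ -3, b − a ≥ 3.
Adding all 4 inequalities: the left sides telescope to 0, and the right sides sum to 2 + 0 + (-3) + 3 = 2. So 0 ≥ 2, which is false.

Unsatisfiable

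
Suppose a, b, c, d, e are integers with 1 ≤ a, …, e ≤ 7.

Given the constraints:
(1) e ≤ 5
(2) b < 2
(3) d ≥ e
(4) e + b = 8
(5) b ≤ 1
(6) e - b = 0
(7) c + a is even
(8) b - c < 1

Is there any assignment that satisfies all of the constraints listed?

From constraint 1: e ≤ 5. From constraint 5: b ≤ 1. Hence e + b ≤ 6. But constraint 4 requires e + b = 8, and 8 > 6. Contradiction.

Unsatisfiable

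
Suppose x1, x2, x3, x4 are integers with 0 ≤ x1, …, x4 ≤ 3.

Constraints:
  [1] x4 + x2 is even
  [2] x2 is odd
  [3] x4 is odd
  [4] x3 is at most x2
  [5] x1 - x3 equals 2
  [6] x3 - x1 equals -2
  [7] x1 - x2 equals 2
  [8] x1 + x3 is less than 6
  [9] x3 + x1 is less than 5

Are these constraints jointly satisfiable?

Satisfiable

The assignment x1 = 3, x2 = 1, x3 = 1, x4 = 3 works:
  constraint 5 holds since x1 - x3 = 2.
  constraint 6 holds since x3 - x1 = -2.
The rest check out directly.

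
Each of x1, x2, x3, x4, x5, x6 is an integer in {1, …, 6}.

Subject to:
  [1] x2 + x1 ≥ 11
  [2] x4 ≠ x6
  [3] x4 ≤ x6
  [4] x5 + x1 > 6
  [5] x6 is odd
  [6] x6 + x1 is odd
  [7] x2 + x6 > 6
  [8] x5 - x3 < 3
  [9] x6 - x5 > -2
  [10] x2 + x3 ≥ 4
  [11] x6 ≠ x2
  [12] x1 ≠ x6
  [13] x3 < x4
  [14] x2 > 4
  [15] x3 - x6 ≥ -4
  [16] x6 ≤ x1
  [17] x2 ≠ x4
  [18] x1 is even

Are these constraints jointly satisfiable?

One satisfying assignment is x1 = 6, x2 = 5, x3 = 1, x4 = 2, x5 = 2, x6 = 3.
For the less obvious constraints — constraint 1: x2 + x1 = 11; constraint 4: x5 + x1 = 8; constraint 7: x2 + x6 = 8 — and the others hold by inspection.

Satisfiable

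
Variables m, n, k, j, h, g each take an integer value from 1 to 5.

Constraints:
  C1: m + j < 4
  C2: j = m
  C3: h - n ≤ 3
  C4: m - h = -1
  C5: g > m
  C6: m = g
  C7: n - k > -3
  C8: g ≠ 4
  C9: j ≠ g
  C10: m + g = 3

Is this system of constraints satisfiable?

Unsatisfiable

From constraints 2 and 6, j = m = g, so j = g. But constraint 9 says j ≠ g. Contradiction.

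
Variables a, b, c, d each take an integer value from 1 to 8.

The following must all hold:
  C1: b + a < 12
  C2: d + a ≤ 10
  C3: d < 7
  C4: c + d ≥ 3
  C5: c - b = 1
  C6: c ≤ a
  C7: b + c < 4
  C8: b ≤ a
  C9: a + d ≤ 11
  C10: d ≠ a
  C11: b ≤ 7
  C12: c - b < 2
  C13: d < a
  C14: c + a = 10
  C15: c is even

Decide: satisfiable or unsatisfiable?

Take a = 8, b = 1, c = 2, d = 1. Then constraint 1: b + a = 9; constraint 2: d + a = 9, and every other listed constraint is also met.

Satisfiable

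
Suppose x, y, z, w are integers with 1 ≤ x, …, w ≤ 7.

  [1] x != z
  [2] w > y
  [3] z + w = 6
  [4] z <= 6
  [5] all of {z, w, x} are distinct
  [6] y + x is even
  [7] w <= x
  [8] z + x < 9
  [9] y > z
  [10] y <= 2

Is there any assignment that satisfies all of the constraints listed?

Satisfiable

Take x = 6, y = 2, z = 1, w = 5. Then constraint 3: z + w = 6; constraint 8: z + x = 7, and every other listed constraint is also met.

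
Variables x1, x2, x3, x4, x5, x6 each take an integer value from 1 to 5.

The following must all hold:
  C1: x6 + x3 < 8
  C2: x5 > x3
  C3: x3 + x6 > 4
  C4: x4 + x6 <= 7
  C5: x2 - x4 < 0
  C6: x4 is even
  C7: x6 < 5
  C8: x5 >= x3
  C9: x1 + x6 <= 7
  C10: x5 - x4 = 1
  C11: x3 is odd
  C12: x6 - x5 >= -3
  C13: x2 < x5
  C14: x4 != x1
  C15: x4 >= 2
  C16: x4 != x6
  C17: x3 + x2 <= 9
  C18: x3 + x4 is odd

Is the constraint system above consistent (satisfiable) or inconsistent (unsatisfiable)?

Try x1 = 2, x2 = 3, x3 = 3, x4 = 4, x5 = 5, x6 = 3.
Check constraint 1: x6 + x3 = 6; constraint 3: x3 + x6 = 6; constraint 4: x4 + x6 = 7. The remaining constraints are straightforward to verify.

Satisfiable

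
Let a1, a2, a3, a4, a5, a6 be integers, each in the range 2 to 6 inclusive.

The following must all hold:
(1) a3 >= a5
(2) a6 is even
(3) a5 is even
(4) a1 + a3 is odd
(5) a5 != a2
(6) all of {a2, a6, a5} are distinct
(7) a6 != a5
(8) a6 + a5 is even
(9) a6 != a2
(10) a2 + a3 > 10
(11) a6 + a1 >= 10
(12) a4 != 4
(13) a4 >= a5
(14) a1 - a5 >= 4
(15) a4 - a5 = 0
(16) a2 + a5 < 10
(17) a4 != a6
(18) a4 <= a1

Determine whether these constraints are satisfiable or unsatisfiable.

One satisfying assignment is a1 = 6, a2 = 6, a3 = 5, a4 = 2, a5 = 2, a6 = 4.
For the less obvious constraints — constraint 10: a2 + a3 = 11; constraint 11: a6 + a1 = 10; constraint 14: a1 - a5 = 4 — and the others hold by inspection.

Satisfiable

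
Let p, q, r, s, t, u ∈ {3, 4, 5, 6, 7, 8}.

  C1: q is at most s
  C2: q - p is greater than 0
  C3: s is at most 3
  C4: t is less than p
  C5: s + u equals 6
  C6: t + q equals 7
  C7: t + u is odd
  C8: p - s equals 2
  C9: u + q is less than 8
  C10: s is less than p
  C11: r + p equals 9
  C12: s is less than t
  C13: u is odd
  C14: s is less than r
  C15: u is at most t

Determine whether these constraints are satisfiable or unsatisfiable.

Unsatisfiable

Constraints 1, 2, 4, and 12 give q ≤ s, s < t, t < p, p < q. Chaining: q ≤ s < t < p < q, which forces q < q — impossible.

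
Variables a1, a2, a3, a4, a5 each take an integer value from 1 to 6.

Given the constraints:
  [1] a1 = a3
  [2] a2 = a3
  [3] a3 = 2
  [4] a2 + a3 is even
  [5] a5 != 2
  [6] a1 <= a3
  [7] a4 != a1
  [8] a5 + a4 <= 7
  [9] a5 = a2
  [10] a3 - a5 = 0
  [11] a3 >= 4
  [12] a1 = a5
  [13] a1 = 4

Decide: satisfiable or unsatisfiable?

Unsatisfiable

Constraint 13 fixes a1 = 4 and constraint 3 fixes a3 = 2. Constraints 2, 9, and 12 give a1 = a5 = a2 = a3, so a1 = a3. But 4 ≠ 2 — contradiction.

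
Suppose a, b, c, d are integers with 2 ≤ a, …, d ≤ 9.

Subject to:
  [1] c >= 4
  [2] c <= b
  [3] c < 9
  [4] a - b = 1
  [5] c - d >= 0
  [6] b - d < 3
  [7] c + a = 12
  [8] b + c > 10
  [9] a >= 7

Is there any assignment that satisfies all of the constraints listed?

Try a = 7, b = 6, c = 5, d = 5.
Check constraint 4: a - b = 1; constraint 5: c - d = 0; constraint 6: b - d = 1. The remaining constraints are straightforward to verify.

Satisfiable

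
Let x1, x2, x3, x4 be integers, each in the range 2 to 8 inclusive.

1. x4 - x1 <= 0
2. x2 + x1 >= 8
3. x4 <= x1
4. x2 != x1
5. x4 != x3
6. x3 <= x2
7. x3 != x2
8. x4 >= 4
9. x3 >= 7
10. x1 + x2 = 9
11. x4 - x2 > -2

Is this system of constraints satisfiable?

Unsatisfiable

From constraints 3 and 8: x1 ≥ x4 ≥ 4. From constraints 6 and 9: x2 ≥ x3 ≥ 7. Hence x1 + x2 ≥ 11. But constraint 10 requires x1 + x2 = 9, and 9 < 11. Contradiction.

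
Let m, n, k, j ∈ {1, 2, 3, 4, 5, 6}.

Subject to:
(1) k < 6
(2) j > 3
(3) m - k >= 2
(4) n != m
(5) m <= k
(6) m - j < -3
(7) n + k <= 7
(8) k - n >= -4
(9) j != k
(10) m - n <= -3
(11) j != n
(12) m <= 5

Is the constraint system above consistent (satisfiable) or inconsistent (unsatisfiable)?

Constraints 3, 8, and 10 give k − n ≥ -4, n − m ≥ 3, m − k ≥ 2.
Adding all 3 inequalities: the left sides telescope to 0, and the right sides sum to (-4) + 3 + 2 = 1. So 0 ≥ 1, which is false.

Unsatisfiable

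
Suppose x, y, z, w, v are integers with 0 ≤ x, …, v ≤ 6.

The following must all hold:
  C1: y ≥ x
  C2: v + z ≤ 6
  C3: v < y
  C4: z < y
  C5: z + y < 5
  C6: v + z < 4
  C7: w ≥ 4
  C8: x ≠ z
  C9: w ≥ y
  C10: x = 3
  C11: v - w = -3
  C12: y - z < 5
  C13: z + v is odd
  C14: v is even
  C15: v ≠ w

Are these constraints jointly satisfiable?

Satisfiable

One satisfying assignment is x = 3, y = 3, z = 1, w = 5, v = 2.
For the less obvious constraints — constraint 2: v + z = 3; constraint 5: z + y = 4; constraint 6: v + z = 3 — and the others hold by inspection.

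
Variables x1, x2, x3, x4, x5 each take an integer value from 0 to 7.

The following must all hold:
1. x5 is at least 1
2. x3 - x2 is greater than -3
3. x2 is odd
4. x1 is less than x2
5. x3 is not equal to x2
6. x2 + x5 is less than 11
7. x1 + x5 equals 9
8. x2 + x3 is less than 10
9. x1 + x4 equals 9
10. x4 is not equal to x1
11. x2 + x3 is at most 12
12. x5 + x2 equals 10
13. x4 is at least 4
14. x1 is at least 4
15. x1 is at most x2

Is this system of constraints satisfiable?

Satisfiable

Take x1 = 4, x2 = 5, x3 = 4, x4 = 5, x5 = 5. Then constraint 2: x3 - x2 = -1; constraint 6: x2 + x5 = 10, and every other listed constraint is also met.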